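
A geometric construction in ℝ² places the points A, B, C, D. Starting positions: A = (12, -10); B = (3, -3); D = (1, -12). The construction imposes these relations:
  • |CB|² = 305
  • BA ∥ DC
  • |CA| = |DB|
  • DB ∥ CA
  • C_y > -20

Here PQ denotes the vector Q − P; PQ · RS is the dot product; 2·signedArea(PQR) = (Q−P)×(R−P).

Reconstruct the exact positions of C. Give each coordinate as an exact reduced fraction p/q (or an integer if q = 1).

C = (10, -19)

1. C_x = 10  [DB ∥ CA ∩ BA ∥ DC]
2. C_y = -19  [DB ∥ CA ∩ BA ∥ DC]
   → C = (10, -19)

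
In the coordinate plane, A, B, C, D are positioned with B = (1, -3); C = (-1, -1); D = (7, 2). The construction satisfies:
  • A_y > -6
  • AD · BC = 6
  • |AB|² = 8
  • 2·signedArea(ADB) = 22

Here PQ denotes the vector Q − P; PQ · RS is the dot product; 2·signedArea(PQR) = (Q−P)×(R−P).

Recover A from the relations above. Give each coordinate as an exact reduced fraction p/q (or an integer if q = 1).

1. A_x = 3  [2·signedArea(ADB) = 22 ∩ AD · BC = 6]
2. A_y = -5  [2·signedArea(ADB) = 22 ∩ AD · BC = 6]
   → A = (3, -5)

A = (3, -5)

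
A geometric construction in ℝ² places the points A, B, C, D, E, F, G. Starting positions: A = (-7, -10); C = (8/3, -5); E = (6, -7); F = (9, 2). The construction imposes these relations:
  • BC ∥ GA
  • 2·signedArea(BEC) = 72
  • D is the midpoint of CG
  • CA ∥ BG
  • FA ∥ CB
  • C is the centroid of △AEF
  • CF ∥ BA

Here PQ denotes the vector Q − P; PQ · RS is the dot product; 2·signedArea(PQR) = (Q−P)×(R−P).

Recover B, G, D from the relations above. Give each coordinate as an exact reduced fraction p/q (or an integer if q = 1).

B = (-40/3, -17)
D = (-61/6, -27/2)
G = (-23, -22)

1. B_x = -40/3  [CF ∥ BA ∩ FA ∥ CB]
2. B_y = -17  [CF ∥ BA ∩ FA ∥ CB]
   → B = (-40/3, -17)
3. G_x = -23  [BC ∥ GA ∩ CA ∥ BG]
4. G_y = -22  [BC ∥ GA ∩ CA ∥ BG]
   → G = (-23, -22)
5. D_x = -61/6  [D is the midpoint of CG]
6. D_y = -27/2  [D is the midpoint of CG]
   → D = (-61/6, -27/2)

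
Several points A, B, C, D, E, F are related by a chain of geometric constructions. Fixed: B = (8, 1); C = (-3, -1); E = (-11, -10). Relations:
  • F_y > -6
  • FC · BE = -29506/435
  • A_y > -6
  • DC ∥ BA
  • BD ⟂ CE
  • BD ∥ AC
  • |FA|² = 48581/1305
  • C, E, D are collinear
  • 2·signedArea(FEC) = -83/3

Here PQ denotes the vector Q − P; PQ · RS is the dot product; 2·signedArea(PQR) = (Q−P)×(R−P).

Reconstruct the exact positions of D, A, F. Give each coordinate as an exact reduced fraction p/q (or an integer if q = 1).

A = (312/145, -809/145)
D = (413/145, 809/145)
F = (-1718/435, -2404/435)

1. D_x = 413/145  [C, E, D are collinear ∩ BD ⟂ CE]
2. D_y = 809/145  [C, E, D are collinear ∩ BD ⟂ CE]
   → D = (413/145, 809/145)
3. A_x = 312/145  [BD ∥ AC ∩ DC ∥ BA]
4. A_y = -809/145  [BD ∥ AC ∩ DC ∥ BA]
   → A = (312/145, -809/145)
5. F_x = -1718/435  [2·signedArea(FEC) = -83/3 ∩ FC · BE = -29506/435]
6. F_y = -2404/435  [2·signedArea(FEC) = -83/3 ∩ FC · BE = -29506/435]
   → F = (-1718/435, -2404/435)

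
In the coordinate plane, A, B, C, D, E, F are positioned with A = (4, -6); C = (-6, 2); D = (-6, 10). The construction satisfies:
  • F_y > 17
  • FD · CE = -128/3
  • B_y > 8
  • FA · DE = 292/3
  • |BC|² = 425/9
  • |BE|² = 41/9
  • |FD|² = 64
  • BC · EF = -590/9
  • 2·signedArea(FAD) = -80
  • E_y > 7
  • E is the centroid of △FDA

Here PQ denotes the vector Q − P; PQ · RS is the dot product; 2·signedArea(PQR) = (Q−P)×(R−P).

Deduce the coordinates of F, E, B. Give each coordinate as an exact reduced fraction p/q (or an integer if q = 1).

1. F_x = -6  [line -16·x + -10·y + 84 = 0 ∩ |FD|² = 64]
2. F_y = 18  [line -16·x + -10·y + 84 = 0 ∩ |FD|² = 64]
   → F = (-6, 18)
3. E_x = -8/3  [E is the centroid of △FDA]
4. E_y = 22/3  [E is the centroid of △FDA]
   → E = (-8/3, 22/3)
5. B_x = -13/3  [line 10/3·x + -32/3·y + 962/9 = 0 ∩ |BC|² = 425/9]
6. B_y = 26/3  [line 10/3·x + -32/3·y + 962/9 = 0 ∩ |BC|² = 425/9]
   → B = (-13/3, 26/3)

B = (-13/3, 26/3)
E = (-8/3, 22/3)
F = (-6, 18)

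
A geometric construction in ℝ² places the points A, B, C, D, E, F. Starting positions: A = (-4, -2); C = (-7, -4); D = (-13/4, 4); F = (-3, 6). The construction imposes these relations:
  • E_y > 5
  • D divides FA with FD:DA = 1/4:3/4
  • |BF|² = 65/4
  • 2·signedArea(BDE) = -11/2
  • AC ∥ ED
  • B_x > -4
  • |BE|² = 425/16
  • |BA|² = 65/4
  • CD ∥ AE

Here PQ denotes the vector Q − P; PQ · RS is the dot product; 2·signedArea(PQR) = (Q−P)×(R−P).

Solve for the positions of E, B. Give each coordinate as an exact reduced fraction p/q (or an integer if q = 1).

B = (-7/2, 2)
E = (-1/4, 6)

1. E_x = -1/4  [AC ∥ ED ∩ CD ∥ AE]
2. E_y = 6  [AC ∥ ED ∩ CD ∥ AE]
   → E = (-1/4, 6)
3. B_x = -7/2  [line -2·x + 3·y + -13 = 0 ∩ |BA|² = 65/4]
4. B_y = 2  [line -2·x + 3·y + -13 = 0 ∩ |BA|² = 65/4]
   → B = (-7/2, 2)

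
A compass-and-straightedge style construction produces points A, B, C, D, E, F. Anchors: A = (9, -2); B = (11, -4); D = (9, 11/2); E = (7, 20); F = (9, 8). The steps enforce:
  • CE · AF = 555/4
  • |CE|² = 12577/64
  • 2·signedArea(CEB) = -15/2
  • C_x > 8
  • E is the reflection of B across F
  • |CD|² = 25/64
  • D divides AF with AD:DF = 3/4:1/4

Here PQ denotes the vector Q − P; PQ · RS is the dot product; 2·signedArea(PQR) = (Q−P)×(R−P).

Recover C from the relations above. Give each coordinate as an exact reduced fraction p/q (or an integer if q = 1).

C = (9, 49/8)

1. C_x = 9  [2·signedArea(CEB) = -15/2 ∩ CE · AF = 555/4]
2. C_y = 49/8  [2·signedArea(CEB) = -15/2 ∩ CE · AF = 555/4]
   → C = (9, 49/8)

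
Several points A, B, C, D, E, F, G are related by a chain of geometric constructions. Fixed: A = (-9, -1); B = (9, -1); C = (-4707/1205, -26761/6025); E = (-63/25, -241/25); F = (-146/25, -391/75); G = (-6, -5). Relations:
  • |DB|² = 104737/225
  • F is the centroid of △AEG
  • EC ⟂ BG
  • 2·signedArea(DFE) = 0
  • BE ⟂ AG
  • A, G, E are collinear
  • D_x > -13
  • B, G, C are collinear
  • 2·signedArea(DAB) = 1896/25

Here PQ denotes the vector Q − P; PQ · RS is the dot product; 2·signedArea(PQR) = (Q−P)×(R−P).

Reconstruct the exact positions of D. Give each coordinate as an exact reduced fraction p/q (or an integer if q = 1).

D = (-304/25, 241/75)

1. D_x = -304/25  [2·signedArea(DFE) = 0 ∩ 2·signedArea(DAB) = 1896/25]
2. D_y = 241/75  [2·signedArea(DFE) = 0 ∩ 2·signedArea(DAB) = 1896/25]
   → D = (-304/25, 241/75)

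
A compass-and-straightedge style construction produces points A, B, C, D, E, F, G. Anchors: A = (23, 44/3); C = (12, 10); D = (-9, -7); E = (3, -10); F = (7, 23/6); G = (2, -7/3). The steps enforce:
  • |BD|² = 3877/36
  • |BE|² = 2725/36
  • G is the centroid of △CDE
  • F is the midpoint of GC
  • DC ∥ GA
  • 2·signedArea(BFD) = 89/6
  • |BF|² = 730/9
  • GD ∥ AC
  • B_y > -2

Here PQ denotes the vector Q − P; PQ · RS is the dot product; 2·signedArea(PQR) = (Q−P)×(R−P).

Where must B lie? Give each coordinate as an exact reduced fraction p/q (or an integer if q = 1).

1. B_x = 0  [line 65/6·x + -16·y + -88/3 = 0 ∩ |BD|² = 3877/36]
2. B_y = -11/6  [line 65/6·x + -16·y + -88/3 = 0 ∩ |BD|² = 3877/36]
   → B = (0, -11/6)

B = (0, -11/6)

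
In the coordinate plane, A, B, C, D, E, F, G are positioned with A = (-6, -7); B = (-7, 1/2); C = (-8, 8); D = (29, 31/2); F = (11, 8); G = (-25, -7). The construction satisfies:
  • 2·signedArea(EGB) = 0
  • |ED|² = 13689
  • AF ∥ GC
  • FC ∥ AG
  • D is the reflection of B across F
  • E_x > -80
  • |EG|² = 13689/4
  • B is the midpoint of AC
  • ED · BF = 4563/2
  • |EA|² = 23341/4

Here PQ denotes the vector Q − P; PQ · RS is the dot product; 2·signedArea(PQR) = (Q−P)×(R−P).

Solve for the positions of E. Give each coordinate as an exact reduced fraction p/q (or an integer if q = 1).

1. E_x = -79  [2·signedArea(EGB) = 0 ∩ ED · BF = 4563/2]
2. E_y = -59/2  [2·signedArea(EGB) = 0 ∩ ED · BF = 4563/2]
   → E = (-79, -59/2)

E = (-79, -59/2)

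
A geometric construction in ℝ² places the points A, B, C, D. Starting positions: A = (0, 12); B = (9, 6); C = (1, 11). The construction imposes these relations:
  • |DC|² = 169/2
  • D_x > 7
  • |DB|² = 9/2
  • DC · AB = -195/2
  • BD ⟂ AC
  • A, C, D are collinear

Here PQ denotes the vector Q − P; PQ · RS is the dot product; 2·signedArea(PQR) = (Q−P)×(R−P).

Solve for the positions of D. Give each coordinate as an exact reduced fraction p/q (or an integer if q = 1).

D = (15/2, 9/2)

1. D_x = 15/2  [A, C, D are collinear ∩ BD ⟂ AC]
2. D_y = 9/2  [A, C, D are collinear ∩ BD ⟂ AC]
   → D = (15/2, 9/2)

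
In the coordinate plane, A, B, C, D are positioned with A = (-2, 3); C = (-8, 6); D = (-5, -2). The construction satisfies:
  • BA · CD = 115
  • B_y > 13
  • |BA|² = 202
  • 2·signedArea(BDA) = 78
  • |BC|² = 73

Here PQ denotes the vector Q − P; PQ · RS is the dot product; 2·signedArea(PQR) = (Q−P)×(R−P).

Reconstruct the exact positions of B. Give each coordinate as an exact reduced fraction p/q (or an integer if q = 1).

B = (-11, 14)

1. B_x = -11  [2·signedArea(BDA) = 78 ∩ BA · CD = 115]
2. B_y = 14  [2·signedArea(BDA) = 78 ∩ BA · CD = 115]
   → B = (-11, 14)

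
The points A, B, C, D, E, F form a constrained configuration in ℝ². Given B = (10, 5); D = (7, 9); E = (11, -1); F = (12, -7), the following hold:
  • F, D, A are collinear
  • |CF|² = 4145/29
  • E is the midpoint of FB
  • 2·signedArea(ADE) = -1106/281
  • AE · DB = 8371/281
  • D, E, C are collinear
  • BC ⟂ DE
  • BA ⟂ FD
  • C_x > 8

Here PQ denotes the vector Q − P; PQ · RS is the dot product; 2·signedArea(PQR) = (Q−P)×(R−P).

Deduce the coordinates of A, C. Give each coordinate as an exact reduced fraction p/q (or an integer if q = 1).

1. A_x = 2362/281  [F, D, A are collinear ∩ BA ⟂ FD]
2. A_y = 1265/281  [F, D, A are collinear ∩ BA ⟂ FD]
   → A = (2362/281, 1265/281)
3. C_x = 255/29  [D, E, C are collinear ∩ BC ⟂ DE]
4. C_y = 131/29  [D, E, C are collinear ∩ BC ⟂ DE]
   → C = (255/29, 131/29)

A = (2362/281, 1265/281)
C = (255/29, 131/29)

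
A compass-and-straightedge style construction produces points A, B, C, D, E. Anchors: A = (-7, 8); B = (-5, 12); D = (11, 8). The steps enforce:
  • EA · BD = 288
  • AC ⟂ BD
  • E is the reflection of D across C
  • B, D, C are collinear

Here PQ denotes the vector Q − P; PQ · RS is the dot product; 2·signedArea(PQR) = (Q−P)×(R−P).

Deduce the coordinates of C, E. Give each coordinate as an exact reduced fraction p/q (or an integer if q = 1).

1. C_x = -101/17  [B, D, C are collinear ∩ AC ⟂ BD]
2. C_y = 208/17  [B, D, C are collinear ∩ AC ⟂ BD]
   → C = (-101/17, 208/17)
3. E_x = -389/17  [E is the reflection of D across C]
4. E_y = 280/17  [E is the reflection of D across C]
   → E = (-389/17, 280/17)

C = (-101/17, 208/17)
E = (-389/17, 280/17)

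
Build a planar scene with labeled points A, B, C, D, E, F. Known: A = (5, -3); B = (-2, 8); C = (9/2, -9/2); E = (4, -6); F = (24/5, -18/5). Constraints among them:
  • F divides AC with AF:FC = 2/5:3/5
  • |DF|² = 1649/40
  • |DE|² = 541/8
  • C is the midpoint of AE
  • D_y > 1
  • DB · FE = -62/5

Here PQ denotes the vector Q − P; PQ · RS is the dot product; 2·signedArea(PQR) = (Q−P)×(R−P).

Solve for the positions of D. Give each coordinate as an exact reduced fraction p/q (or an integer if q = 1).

D = (5/4, 7/4)

1. D_x = 5/4  [line 4/5·x + 12/5·y + -26/5 = 0 ∩ |DF|² = 1649/40]
2. D_y = 7/4  [line 4/5·x + 12/5·y + -26/5 = 0 ∩ |DF|² = 1649/40]
   → D = (5/4, 7/4)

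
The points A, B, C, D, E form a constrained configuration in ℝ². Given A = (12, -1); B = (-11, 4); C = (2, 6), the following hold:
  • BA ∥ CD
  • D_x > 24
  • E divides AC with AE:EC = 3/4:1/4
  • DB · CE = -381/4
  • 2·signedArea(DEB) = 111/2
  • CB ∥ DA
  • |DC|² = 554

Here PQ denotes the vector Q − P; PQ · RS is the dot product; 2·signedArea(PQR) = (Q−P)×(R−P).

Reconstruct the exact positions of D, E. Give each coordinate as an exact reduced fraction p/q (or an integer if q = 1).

1. D_x = 25  [CB ∥ DA ∩ BA ∥ CD]
2. D_y = 1  [CB ∥ DA ∩ BA ∥ CD]
   → D = (25, 1)
3. E_x = 9/2  [E divides AC with AE:EC = 3/4:1/4]
4. E_y = 17/4  [E divides AC with AE:EC = 3/4:1/4]
   → E = (9/2, 17/4)

D = (25, 1)
E = (9/2, 17/4)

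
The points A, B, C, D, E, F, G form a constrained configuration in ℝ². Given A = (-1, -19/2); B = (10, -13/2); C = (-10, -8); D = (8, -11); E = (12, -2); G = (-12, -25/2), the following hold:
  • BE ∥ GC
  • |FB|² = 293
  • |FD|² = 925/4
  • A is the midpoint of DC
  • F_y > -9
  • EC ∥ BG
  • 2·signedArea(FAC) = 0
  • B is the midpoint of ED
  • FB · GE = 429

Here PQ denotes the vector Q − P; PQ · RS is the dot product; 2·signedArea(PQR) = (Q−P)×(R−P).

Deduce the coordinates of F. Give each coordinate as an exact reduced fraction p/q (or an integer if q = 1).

1. F_x = -7  [2·signedArea(FAC) = 0 ∩ FB · GE = 429]
2. F_y = -17/2  [2·signedArea(FAC) = 0 ∩ FB · GE = 429]
   → F = (-7, -17/2)

F = (-7, -17/2)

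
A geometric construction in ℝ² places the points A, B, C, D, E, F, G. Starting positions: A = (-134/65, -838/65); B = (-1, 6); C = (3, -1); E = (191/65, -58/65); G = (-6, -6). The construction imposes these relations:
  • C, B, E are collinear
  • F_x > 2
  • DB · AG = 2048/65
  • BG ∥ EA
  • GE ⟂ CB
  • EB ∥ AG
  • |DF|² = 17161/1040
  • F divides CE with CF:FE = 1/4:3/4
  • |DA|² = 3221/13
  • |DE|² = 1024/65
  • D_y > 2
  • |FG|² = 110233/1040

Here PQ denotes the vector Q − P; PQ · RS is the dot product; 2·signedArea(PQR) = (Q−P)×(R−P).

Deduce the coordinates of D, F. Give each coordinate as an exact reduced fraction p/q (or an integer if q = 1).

1. D_x = 63/65  [line 256/65·x + -448/65·y + 896/65 = 0 ∩ |DA|² = 3221/13]
2. D_y = 166/65  [line 256/65·x + -448/65·y + 896/65 = 0 ∩ |DA|² = 3221/13]
   → D = (63/65, 166/65)
3. F_x = 194/65  [F divides CE with CF:FE = 1/4:3/4]
4. F_y = -253/260  [F divides CE with CF:FE = 1/4:3/4]
   → F = (194/65, -253/260)

D = (63/65, 166/65)
F = (194/65, -253/260)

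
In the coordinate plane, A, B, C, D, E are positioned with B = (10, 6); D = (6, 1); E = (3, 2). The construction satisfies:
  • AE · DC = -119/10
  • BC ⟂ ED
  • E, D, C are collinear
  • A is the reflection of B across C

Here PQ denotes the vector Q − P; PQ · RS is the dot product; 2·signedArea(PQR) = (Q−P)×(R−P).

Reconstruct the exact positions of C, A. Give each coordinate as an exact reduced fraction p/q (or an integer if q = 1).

A = (31/5, -27/5)
C = (81/10, 3/10)

1. C_x = 81/10  [E, D, C are collinear ∩ BC ⟂ ED]
2. C_y = 3/10  [E, D, C are collinear ∩ BC ⟂ ED]
   → C = (81/10, 3/10)
3. A_x = 31/5  [A is the reflection of B across C]
4. A_y = -27/5  [A is the reflection of B across C]
   → A = (31/5, -27/5)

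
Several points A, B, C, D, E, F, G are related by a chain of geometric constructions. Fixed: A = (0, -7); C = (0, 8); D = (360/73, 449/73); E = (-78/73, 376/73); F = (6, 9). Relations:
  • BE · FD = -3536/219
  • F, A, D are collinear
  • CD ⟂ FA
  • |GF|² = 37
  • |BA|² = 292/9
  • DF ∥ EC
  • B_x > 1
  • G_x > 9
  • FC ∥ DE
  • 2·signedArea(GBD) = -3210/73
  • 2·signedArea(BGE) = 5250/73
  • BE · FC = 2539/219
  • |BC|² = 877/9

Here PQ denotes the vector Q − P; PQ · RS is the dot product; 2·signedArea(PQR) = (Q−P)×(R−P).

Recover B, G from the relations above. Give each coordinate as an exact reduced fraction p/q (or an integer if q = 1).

B = (2, -5/3)
G = (720/73, 314/73)

1. B_x = 2  [BE · FD = -3536/219 ∩ BE · FC = 2539/219]
2. B_y = -5/3  [BE · FD = -3536/219 ∩ BE · FC = 2539/219]
   → B = (2, -5/3)
3. G_x = 720/73  [2·signedArea(BGE) = 5250/73 ∩ 2·signedArea(GBD) = -3210/73]
4. G_y = 314/73  [2·signedArea(BGE) = 5250/73 ∩ 2·signedArea(GBD) = -3210/73]
   → G = (720/73, 314/73)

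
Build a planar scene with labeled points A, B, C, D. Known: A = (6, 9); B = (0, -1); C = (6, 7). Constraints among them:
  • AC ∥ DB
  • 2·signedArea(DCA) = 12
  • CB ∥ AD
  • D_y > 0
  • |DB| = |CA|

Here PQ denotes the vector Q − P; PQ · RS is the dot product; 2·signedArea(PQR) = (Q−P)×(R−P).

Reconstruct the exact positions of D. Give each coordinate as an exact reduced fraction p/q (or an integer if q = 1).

1. D_x = 0  [AC ∥ DB ∩ CB ∥ AD]
2. D_y = 1  [AC ∥ DB ∩ CB ∥ AD]
   → D = (0, 1)

D = (0, 1)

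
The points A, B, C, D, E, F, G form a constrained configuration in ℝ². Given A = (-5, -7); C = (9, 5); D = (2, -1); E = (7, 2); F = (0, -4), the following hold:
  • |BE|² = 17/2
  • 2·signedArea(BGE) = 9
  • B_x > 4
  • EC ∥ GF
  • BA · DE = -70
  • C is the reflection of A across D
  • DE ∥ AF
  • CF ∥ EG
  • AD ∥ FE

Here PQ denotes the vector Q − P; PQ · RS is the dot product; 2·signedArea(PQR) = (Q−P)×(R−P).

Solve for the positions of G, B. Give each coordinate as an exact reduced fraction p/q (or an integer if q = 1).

B = (9/2, 1/2)
G = (-2, -7)

1. G_x = -2  [EC ∥ GF ∩ CF ∥ EG]
2. G_y = -7  [EC ∥ GF ∩ CF ∥ EG]
   → G = (-2, -7)
3. B_x = 9/2  [2·signedArea(BGE) = 9 ∩ BA · DE = -70]
4. B_y = 1/2  [2·signedArea(BGE) = 9 ∩ BA · DE = -70]
   → B = (9/2, 1/2)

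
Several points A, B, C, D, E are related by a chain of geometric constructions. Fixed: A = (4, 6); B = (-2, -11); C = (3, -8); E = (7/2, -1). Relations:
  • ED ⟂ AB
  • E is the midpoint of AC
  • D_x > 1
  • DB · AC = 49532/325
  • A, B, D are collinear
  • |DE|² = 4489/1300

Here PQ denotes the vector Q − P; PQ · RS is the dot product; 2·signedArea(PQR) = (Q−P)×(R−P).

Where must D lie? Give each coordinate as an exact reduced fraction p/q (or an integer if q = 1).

D = (568/325, -124/325)

1. D_x = 568/325  [A, B, D are collinear ∩ ED ⟂ AB]
2. D_y = -124/325  [A, B, D are collinear ∩ ED ⟂ AB]
   → D = (568/325, -124/325)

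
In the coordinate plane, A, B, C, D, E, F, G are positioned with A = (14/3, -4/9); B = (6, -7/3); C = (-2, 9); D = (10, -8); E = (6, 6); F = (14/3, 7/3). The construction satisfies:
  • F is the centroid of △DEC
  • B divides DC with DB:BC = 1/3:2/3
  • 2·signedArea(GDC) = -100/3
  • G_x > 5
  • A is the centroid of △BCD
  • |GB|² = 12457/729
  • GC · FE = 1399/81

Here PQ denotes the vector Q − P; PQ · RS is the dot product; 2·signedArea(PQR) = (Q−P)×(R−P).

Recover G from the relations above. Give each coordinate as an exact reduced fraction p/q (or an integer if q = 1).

G = (46/9, 46/27)

1. G_x = 46/9  [GC · FE = 1399/81 ∩ 2·signedArea(GDC) = -100/3]
2. G_y = 46/27  [GC · FE = 1399/81 ∩ 2·signedArea(GDC) = -100/3]
   → G = (46/9, 46/27)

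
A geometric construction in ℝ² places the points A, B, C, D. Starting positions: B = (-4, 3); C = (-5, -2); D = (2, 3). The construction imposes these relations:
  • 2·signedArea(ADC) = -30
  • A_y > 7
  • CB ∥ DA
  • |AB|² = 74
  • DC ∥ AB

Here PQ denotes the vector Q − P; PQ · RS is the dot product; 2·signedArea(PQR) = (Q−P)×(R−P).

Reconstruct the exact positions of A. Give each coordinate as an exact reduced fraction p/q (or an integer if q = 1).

A = (3, 8)

1. A_x = 3  [DC ∥ AB ∩ CB ∥ DA]
2. A_y = 8  [DC ∥ AB ∩ CB ∥ DA]
   → A = (3, 8)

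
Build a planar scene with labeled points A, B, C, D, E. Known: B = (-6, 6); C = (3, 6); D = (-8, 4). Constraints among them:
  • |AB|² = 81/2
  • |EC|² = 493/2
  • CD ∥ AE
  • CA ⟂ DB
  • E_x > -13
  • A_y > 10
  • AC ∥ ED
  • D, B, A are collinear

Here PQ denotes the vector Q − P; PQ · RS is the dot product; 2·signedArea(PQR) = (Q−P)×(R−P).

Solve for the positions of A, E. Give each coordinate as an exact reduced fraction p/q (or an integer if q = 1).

1. A_x = -3/2  [D, B, A are collinear ∩ CA ⟂ DB]
2. A_y = 21/2  [D, B, A are collinear ∩ CA ⟂ DB]
   → A = (-3/2, 21/2)
3. E_x = -25/2  [AC ∥ ED ∩ CD ∥ AE]
4. E_y = 17/2  [AC ∥ ED ∩ CD ∥ AE]
   → E = (-25/2, 17/2)

A = (-3/2, 21/2)
E = (-25/2, 17/2)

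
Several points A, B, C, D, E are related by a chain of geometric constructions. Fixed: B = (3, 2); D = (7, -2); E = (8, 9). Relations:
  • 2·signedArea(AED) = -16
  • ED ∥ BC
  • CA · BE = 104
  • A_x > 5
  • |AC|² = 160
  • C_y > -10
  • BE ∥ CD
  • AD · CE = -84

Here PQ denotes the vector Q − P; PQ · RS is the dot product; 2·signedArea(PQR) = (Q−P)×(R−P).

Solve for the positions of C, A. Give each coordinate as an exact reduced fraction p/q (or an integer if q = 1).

1. C_x = 2  [BE ∥ CD ∩ ED ∥ BC]
2. C_y = -9  [BE ∥ CD ∩ ED ∥ BC]
   → C = (2, -9)
3. A_x = 6  [2·signedArea(AED) = -16 ∩ CA · BE = 104]
4. A_y = 3  [2·signedArea(AED) = -16 ∩ CA · BE = 104]
   → A = (6, 3)

A = (6, 3)
C = (2, -9)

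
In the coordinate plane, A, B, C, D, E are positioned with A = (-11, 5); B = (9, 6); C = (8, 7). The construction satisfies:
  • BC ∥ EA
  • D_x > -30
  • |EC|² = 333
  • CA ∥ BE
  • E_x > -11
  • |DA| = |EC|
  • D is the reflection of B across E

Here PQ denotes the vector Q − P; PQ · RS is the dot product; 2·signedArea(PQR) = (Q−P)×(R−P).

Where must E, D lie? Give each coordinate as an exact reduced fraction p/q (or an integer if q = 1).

1. E_x = -10  [BC ∥ EA ∩ CA ∥ BE]
2. E_y = 4  [BC ∥ EA ∩ CA ∥ BE]
   → E = (-10, 4)
3. D_x = -29  [D is the reflection of B across E]
4. D_y = 2  [D is the reflection of B across E]
   → D = (-29, 2)

D = (-29, 2)
E = (-10, 4)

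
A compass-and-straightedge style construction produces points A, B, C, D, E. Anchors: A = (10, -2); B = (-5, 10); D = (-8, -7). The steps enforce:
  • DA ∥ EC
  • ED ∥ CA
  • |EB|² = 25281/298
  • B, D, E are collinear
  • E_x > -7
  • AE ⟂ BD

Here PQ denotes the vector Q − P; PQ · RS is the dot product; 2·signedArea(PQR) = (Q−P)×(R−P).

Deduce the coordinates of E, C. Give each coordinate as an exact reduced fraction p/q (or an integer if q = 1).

C = (3397/298, 1767/298)
E = (-1967/298, 277/298)

1. E_x = -1967/298  [B, D, E are collinear ∩ AE ⟂ BD]
2. E_y = 277/298  [B, D, E are collinear ∩ AE ⟂ BD]
   → E = (-1967/298, 277/298)
3. C_x = 3397/298  [ED ∥ CA ∩ DA ∥ EC]
4. C_y = 1767/298  [ED ∥ CA ∩ DA ∥ EC]
   → C = (3397/298, 1767/298)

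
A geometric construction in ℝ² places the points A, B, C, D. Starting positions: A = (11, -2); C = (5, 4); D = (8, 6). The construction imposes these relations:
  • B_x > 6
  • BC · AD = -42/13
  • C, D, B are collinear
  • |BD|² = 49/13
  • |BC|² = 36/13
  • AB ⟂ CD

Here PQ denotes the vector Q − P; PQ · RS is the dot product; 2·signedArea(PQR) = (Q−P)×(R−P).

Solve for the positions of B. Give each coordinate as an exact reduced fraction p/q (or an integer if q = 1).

B = (83/13, 64/13)

1. B_x = 83/13  [C, D, B are collinear ∩ AB ⟂ CD]
2. B_y = 64/13  [C, D, B are collinear ∩ AB ⟂ CD]
   → B = (83/13, 64/13)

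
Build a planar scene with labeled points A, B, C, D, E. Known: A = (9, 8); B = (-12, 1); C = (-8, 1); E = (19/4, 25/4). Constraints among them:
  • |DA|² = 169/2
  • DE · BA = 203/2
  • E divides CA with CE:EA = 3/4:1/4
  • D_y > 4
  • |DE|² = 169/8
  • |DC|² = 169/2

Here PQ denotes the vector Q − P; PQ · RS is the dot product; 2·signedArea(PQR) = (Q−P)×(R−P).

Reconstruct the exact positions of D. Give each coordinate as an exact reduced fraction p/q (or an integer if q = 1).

D = (1/2, 9/2)

1. D_x = 1/2  [line -21·x + -7·y + 42 = 0 ∩ |DC|² = 169/2]
2. D_y = 9/2  [line -21·x + -7·y + 42 = 0 ∩ |DC|² = 169/2]
   → D = (1/2, 9/2)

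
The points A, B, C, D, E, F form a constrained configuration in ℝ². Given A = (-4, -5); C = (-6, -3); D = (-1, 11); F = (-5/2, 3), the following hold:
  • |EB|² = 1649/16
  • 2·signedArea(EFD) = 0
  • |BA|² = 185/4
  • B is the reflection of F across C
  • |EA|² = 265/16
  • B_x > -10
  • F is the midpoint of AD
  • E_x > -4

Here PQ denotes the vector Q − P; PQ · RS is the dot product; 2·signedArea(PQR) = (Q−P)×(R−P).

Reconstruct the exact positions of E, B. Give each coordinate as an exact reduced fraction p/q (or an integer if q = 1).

1. E_x = -13/4  [line -8·x + 3/2·y + -49/2 = 0 ∩ |EA|² = 265/16]
2. E_y = -1  [line -8·x + 3/2·y + -49/2 = 0 ∩ |EA|² = 265/16]
   → E = (-13/4, -1)
3. B_x = -19/2  [B is the reflection of F across C]
4. B_y = -9  [B is the reflection of F across C]
   → B = (-19/2, -9)

B = (-19/2, -9)
E = (-13/4, -1)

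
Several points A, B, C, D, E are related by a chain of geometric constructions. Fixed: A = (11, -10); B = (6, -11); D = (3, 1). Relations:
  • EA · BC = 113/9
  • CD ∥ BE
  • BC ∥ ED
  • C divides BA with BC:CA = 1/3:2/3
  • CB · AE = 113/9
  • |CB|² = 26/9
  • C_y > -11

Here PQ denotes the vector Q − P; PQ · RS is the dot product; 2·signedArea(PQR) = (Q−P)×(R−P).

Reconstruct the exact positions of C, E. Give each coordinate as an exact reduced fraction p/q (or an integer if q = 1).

C = (23/3, -32/3)
E = (4/3, 2/3)

1. C_x = 23/3  [C divides BA with BC:CA = 1/3:2/3]
2. C_y = -32/3  [C divides BA with BC:CA = 1/3:2/3]
   → C = (23/3, -32/3)
3. E_x = 4/3  [BC ∥ ED ∩ CD ∥ BE]
4. E_y = 2/3  [BC ∥ ED ∩ CD ∥ BE]
   → E = (4/3, 2/3)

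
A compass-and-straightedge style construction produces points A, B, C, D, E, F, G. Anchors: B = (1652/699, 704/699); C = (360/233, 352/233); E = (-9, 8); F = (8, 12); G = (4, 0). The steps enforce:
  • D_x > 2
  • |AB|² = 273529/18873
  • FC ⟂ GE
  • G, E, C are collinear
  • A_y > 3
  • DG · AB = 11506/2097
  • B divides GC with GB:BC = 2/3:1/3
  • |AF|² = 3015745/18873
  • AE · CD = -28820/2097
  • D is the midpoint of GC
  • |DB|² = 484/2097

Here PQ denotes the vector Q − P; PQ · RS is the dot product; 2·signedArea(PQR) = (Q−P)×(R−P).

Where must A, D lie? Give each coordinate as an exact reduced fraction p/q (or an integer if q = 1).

1. D_x = 646/233  [D is the midpoint of GC]
2. D_y = 176/233  [D is the midpoint of GC]
   → D = (646/233, 176/233)
3. A_x = -1843/2097  [line -286/233·x + 176/233·y + -7018/2097 = 0 ∩ |AB|² = 273529/18873]
4. A_y = 6296/2097  [line -286/233·x + 176/233·y + -7018/2097 = 0 ∩ |AB|² = 273529/18873]
   → A = (-1843/2097, 6296/2097)

A = (-1843/2097, 6296/2097)
D = (646/233, 176/233)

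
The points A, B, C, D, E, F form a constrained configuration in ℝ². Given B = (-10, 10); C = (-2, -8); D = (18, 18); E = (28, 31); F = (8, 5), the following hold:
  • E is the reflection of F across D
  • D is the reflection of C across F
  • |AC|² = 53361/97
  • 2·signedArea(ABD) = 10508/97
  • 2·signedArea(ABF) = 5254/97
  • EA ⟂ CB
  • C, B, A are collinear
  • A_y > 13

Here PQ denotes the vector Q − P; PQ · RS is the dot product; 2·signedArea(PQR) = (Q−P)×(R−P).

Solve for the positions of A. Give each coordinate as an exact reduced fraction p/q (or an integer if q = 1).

A = (-1118/97, 1303/97)

1. A_x = -1118/97  [C, B, A are collinear ∩ EA ⟂ CB]
2. A_y = 1303/97  [C, B, A are collinear ∩ EA ⟂ CB]
   → A = (-1118/97, 1303/97)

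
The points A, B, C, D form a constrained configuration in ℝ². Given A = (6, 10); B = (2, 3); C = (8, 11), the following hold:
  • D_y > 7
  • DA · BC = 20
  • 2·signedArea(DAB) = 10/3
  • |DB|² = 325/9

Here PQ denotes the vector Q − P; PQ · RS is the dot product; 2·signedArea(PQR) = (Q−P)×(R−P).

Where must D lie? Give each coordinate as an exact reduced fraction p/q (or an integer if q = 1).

D = (16/3, 8)

1. D_x = 16/3  [2·signedArea(DAB) = 10/3 ∩ DA · BC = 20]
2. D_y = 8  [2·signedArea(DAB) = 10/3 ∩ DA · BC = 20]
   → D = (16/3, 8)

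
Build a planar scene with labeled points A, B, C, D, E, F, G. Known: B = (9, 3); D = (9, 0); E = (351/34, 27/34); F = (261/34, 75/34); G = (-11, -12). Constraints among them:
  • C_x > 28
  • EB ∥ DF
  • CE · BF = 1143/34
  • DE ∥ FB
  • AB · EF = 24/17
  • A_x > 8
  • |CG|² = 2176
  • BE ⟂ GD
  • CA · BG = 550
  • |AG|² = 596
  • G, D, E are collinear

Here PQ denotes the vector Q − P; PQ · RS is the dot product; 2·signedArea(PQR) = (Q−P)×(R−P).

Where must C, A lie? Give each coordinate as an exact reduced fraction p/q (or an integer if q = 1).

1. C_x = 29  [line 45/34·x + 27/34·y + -1629/34 = 0 ∩ |CG|² = 2176]
2. C_y = 12  [line 45/34·x + 27/34·y + -1629/34 = 0 ∩ |CG|² = 2176]
   → C = (29, 12)
3. A_x = 9  [AB · EF = 24/17 ∩ CA · BG = 550]
4. A_y = 2  [AB · EF = 24/17 ∩ CA · BG = 550]
   → A = (9, 2)

A = (9, 2)
C = (29, 12)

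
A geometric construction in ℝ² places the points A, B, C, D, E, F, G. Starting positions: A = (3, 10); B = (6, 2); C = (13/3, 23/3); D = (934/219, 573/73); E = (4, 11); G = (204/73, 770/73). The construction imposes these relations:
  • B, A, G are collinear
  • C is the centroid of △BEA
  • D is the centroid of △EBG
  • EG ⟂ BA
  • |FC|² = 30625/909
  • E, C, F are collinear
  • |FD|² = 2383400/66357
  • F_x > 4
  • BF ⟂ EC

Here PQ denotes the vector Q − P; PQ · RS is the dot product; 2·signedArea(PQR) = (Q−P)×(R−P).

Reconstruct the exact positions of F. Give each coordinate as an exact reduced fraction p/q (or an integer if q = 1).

F = (496/101, 191/101)

1. F_x = 496/101  [E, C, F are collinear ∩ BF ⟂ EC]
2. F_y = 191/101  [E, C, F are collinear ∩ BF ⟂ EC]
   → F = (496/101, 191/101)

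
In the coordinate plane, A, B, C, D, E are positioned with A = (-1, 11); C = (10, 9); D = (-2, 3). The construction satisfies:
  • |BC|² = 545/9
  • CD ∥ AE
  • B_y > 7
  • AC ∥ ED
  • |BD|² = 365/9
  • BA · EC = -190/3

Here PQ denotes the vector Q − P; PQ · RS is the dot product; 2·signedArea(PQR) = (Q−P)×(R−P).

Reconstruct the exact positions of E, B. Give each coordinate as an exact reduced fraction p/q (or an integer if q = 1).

1. E_x = -13  [AC ∥ ED ∩ CD ∥ AE]
2. E_y = 5  [AC ∥ ED ∩ CD ∥ AE]
   → E = (-13, 5)
3. B_x = 7/3  [line -23·x + -4·y + 253/3 = 0 ∩ |BD|² = 365/9]
4. B_y = 23/3  [line -23·x + -4·y + 253/3 = 0 ∩ |BD|² = 365/9]
   → B = (7/3, 23/3)

B = (7/3, 23/3)
E = (-13, 5)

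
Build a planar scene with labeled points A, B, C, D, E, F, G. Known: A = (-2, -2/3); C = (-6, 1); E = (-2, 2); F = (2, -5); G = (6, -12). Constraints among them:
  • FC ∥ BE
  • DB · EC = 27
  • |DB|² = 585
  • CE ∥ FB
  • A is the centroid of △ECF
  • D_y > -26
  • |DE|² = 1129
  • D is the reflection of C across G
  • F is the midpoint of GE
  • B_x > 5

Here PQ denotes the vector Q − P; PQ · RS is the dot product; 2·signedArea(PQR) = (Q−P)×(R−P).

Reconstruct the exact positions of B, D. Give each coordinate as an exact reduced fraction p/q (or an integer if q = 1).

B = (6, -4)
D = (18, -25)

1. B_x = 6  [FC ∥ BE ∩ CE ∥ FB]
2. B_y = -4  [FC ∥ BE ∩ CE ∥ FB]
   → B = (6, -4)
3. D_x = 18  [D is the reflection of C across G]
4. D_y = -25  [D is the reflection of C across G]
   → D = (18, -25)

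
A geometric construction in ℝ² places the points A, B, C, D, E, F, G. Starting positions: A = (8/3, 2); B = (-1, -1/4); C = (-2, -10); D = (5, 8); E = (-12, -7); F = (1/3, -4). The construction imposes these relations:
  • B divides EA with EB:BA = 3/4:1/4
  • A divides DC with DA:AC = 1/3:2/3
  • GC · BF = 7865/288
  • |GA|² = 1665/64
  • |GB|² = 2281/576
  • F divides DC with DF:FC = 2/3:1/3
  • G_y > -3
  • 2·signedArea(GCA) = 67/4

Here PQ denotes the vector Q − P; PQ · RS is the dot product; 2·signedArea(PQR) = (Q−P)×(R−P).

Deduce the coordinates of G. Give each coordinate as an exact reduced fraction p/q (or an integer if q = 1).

1. G_x = -1/3  [GC · BF = 7865/288 ∩ 2·signedArea(GCA) = 67/4]
2. G_y = -17/8  [GC · BF = 7865/288 ∩ 2·signedArea(GCA) = 67/4]
   → G = (-1/3, -17/8)

G = (-1/3, -17/8)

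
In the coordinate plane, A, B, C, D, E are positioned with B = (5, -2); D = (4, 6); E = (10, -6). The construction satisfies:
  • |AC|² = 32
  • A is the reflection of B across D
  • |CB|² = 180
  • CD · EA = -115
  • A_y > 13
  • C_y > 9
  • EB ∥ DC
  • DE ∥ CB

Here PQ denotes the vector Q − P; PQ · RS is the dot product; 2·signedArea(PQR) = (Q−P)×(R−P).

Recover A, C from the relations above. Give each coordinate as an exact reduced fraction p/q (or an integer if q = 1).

A = (3, 14)
C = (-1, 10)

1. A_x = 3  [A is the reflection of B across D]
2. A_y = 14  [A is the reflection of B across D]
   → A = (3, 14)
3. C_x = -1  [DE ∥ CB ∩ EB ∥ DC]
4. C_y = 10  [DE ∥ CB ∩ EB ∥ DC]
   → C = (-1, 10)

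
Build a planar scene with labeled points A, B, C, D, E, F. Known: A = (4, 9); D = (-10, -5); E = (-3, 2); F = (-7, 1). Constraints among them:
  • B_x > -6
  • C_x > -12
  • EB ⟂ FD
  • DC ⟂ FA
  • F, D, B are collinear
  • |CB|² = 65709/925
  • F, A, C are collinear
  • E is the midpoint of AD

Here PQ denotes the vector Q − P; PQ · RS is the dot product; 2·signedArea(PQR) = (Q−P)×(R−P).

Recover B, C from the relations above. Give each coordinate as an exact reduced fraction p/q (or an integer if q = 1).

B = (-29/5, 17/5)
C = (-2186/185, -463/185)

1. B_x = -29/5  [F, D, B are collinear ∩ EB ⟂ FD]
2. B_y = 17/5  [F, D, B are collinear ∩ EB ⟂ FD]
   → B = (-29/5, 17/5)
3. C_x = -2186/185  [F, A, C are collinear ∩ DC ⟂ FA]
4. C_y = -463/185  [F, A, C are collinear ∩ DC ⟂ FA]
   → C = (-2186/185, -463/185)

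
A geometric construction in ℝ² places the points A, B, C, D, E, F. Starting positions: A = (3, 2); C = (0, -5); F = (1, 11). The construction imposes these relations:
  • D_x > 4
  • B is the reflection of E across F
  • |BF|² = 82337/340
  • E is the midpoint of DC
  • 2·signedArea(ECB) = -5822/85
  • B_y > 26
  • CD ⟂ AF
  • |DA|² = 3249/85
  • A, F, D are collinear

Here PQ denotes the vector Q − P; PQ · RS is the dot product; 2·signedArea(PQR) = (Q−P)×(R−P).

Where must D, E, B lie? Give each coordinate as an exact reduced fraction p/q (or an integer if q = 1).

1. D_x = 369/85  [A, F, D are collinear ∩ CD ⟂ AF]
2. D_y = -343/85  [A, F, D are collinear ∩ CD ⟂ AF]
   → D = (369/85, -343/85)
3. E_x = 369/170  [E is the midpoint of DC]
4. E_y = -384/85  [E is the midpoint of DC]
   → E = (369/170, -384/85)
5. B_x = -29/170  [B is the reflection of E across F]
6. B_y = 2254/85  [B is the reflection of E across F]
   → B = (-29/170, 2254/85)

B = (-29/170, 2254/85)
D = (369/85, -343/85)
E = (369/170, -384/85)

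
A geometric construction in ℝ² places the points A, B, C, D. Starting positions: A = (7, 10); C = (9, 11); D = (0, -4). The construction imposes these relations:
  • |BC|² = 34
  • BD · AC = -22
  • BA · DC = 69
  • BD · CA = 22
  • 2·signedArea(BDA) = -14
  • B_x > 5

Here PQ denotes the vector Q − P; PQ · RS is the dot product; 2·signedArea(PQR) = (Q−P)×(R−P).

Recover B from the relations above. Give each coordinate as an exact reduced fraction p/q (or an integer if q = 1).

B = (6, 6)

1. B_x = 6  [BD · AC = -22 ∩ 2·signedArea(BDA) = -14]
2. B_y = 6  [BD · AC = -22 ∩ 2·signedArea(BDA) = -14]
   → B = (6, 6)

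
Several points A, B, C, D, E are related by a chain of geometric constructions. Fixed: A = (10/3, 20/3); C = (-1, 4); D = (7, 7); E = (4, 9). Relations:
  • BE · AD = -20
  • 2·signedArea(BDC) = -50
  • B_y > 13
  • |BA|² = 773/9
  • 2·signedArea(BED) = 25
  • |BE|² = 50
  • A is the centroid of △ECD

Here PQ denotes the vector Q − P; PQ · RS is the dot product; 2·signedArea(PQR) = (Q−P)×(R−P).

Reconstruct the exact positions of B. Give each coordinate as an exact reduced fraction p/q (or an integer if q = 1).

1. B_x = 9  [BE · AD = -20 ∩ 2·signedArea(BED) = 25]
2. B_y = 14  [BE · AD = -20 ∩ 2·signedArea(BED) = 25]
   → B = (9, 14)

B = (9, 14)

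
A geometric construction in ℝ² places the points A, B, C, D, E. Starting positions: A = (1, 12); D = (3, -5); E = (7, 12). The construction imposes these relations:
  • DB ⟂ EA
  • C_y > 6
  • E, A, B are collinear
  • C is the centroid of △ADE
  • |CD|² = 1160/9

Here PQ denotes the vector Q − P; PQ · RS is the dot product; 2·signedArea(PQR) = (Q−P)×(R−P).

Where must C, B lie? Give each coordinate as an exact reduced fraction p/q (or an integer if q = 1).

1. C_x = 11/3  [C is the centroid of △ADE]
2. C_y = 19/3  [C is the centroid of △ADE]
   → C = (11/3, 19/3)
3. B_x = 3  [E, A, B are collinear ∩ DB ⟂ EA]
4. B_y = 12  [E, A, B are collinear ∩ DB ⟂ EA]
   → B = (3, 12)

B = (3, 12)
C = (11/3, 19/3)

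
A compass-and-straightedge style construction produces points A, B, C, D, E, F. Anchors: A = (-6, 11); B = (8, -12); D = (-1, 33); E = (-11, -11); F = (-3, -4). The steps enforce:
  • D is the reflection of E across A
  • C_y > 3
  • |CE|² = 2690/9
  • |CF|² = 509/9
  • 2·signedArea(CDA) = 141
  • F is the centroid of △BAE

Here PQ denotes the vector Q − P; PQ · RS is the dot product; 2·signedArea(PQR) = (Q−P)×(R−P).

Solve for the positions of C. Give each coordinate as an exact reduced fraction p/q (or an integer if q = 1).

1. C_x = -4/3  [line 22·x + -5·y + 46 = 0 ∩ |CF|² = 509/9]
2. C_y = 10/3  [line 22·x + -5·y + 46 = 0 ∩ |CF|² = 509/9]
   → C = (-4/3, 10/3)

C = (-4/3, 10/3)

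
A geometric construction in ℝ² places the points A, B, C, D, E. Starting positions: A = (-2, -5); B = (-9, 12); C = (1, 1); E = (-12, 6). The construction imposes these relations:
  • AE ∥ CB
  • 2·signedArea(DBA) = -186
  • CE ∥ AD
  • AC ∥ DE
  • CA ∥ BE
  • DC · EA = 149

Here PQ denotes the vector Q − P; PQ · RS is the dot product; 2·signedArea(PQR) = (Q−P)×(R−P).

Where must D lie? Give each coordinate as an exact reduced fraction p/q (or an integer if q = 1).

D = (-15, 0)

1. D_x = -15  [AC ∥ DE ∩ CE ∥ AD]
2. D_y = 0  [AC ∥ DE ∩ CE ∥ AD]
   → D = (-15, 0)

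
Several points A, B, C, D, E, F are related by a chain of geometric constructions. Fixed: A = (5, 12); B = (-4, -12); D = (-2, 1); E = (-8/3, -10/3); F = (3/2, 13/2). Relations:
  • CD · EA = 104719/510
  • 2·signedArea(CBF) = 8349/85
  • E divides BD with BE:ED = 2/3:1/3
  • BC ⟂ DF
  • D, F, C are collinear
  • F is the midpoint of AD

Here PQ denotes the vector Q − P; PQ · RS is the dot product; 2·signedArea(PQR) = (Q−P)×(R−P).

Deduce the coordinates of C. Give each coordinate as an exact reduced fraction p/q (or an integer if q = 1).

1. C_x = -1439/170  [D, F, C are collinear ∩ BC ⟂ DF]
2. C_y = -1557/170  [D, F, C are collinear ∩ BC ⟂ DF]
   → C = (-1439/170, -1557/170)

C = (-1439/170, -1557/170)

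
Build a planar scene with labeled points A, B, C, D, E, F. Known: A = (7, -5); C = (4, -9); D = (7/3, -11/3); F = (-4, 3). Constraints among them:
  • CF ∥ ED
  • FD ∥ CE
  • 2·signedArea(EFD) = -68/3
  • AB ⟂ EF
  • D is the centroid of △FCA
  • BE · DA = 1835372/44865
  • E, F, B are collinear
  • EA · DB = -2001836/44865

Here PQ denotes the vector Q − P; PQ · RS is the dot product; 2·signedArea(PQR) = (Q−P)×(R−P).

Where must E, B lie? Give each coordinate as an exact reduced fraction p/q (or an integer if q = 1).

B = (19663/4985, -36621/4985)
E = (31/3, -47/3)

1. E_x = 31/3  [CF ∥ ED ∩ FD ∥ CE]
2. E_y = -47/3  [CF ∥ ED ∩ FD ∥ CE]
   → E = (31/3, -47/3)
3. B_x = 19663/4985  [E, F, B are collinear ∩ AB ⟂ EF]
4. B_y = -36621/4985  [E, F, B are collinear ∩ AB ⟂ EF]
   → B = (19663/4985, -36621/4985)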